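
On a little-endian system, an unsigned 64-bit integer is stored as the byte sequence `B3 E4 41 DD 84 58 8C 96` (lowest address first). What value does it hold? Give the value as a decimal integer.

10848142930099692723

In little-endian order the low byte comes first in memory.
Reassemble most-significant byte first: 96 8C 58 84 DD 41 E4 B3 → 0x968C5884DD41E4B3.
0x968C5884DD41E4B3 = 10848142930099692723.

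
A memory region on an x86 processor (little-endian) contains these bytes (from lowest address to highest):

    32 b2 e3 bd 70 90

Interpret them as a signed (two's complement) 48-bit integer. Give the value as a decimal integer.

Little-endian: lowest address holds the least-significant byte.
Reassemble most-significant byte first: 90 70 BD E3 B2 32 → 0x9070BDE3B232.
Top bit is set, so as a signed 48-bit value this is 0x9070BDE3B232 − 2^48 = -122661080157646.

-122661080157646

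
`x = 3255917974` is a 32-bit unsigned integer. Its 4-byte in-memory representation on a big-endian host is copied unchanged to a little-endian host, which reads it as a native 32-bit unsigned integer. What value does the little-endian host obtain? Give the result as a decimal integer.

2522681794

3255917974 in 32-bit hexadecimal is 0xC2115D96.
Stored big-endian, the bytes at ascending addresses are C2 11 5D 96.
Read back as little-endian, the first byte is least significant, giving 0x965D11C2.
0x965D11C2 = 2522681794.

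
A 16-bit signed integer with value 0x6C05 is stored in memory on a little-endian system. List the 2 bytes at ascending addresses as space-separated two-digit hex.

Split into bytes (most-significant first): 6C 05.
Little-endian stores the least-significant byte at the lowest address.
So at ascending addresses the bytes are 05 6C.

05 6C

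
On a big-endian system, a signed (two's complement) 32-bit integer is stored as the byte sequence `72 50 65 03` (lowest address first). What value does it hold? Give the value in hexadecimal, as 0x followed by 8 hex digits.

In big-endian order the high byte comes first in memory.
The bytes are already most-significant first: 0x72506503.

0x72506503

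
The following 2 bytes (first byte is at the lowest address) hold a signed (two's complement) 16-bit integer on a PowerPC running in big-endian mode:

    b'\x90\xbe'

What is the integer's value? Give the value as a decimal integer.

-28482

Big-endian stores the most-significant byte at the lowest address.
The bytes are already most-significant first: 0x90BE.
Top bit is set, so as a signed 16-bit value this is 0x90BE − 2^16 = -28482.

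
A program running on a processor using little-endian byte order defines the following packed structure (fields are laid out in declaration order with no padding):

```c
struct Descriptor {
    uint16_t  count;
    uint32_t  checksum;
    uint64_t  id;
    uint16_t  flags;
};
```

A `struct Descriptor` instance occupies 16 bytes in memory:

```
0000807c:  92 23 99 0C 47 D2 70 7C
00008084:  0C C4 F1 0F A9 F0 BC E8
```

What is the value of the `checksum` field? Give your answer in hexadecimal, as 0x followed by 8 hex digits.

`checksum` follows `count` (2 bytes), so it starts at byte offset 2 and occupies 4 bytes.
Bytes at offsets 2..5: 99 0C 47 D2.
Little-endian: lowest address holds the least-significant byte.
Reassemble most-significant byte first: D2 47 0C 99 → 0xD2470C99.

0xD2470C99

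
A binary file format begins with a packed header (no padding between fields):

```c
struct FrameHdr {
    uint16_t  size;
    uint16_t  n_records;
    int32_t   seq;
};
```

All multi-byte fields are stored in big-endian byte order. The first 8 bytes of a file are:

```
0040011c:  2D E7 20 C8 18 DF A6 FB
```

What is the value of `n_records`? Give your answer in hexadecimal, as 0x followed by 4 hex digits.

`n_records` follows `size` (2 bytes), so it starts at byte offset 2 and occupies 2 bytes.
Bytes at offsets 2..3: 20 C8.
In big-endian order the high byte comes first in memory.
The bytes are already most-significant first: 0x20C8.

0x20C8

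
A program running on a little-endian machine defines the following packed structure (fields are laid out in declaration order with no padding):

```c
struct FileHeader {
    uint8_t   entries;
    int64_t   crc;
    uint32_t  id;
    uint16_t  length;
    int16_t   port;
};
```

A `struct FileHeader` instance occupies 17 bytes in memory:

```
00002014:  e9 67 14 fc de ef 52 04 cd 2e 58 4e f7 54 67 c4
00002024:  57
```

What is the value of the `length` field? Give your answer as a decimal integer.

26452

`length` follows `entries` (1 B), `crc` (8 B), `id` (4 B), so it starts at offset 1 + 8 + 4 = 13 and occupies 2 bytes.
Bytes at offsets 13..14: 54 67.
In little-endian order the low byte comes first in memory.
Reassemble most-significant byte first: 67 54 → 0x6754.
0x6754 = 26452.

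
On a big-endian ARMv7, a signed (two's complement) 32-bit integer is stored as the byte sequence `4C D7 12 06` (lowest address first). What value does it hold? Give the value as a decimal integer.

1289163270

In big-endian order the high byte comes first in memory.
The bytes are already most-significant first: 0x4CD71206.
0x4CD71206 = 1289163270.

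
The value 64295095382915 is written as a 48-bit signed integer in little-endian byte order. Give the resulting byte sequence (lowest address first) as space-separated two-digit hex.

64295095382915 in hexadecimal, padded to 48 bits, is 0x3A79DE523383.
Split into bytes (most-significant first): 3A 79 DE 52 33 83.
In little-endian order the low byte comes first in memory.
So at ascending addresses the bytes are 83 33 52 DE 79 3A.

83 33 52 DE 79 3A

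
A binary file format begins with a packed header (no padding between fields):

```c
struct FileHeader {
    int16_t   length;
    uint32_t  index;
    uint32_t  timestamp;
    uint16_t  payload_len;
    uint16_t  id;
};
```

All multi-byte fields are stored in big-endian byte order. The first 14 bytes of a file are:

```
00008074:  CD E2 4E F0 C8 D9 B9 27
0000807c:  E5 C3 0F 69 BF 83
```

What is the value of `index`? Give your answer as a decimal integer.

1324402905

`index` follows `length` (2 bytes), so it starts at byte offset 2 and occupies 4 bytes.
Bytes at offsets 2..5: 4E F0 C8 D9.
In big-endian order the high byte comes first in memory.
The bytes are already most-significant first: 0x4EF0C8D9.
0x4EF0C8D9 = 1324402905.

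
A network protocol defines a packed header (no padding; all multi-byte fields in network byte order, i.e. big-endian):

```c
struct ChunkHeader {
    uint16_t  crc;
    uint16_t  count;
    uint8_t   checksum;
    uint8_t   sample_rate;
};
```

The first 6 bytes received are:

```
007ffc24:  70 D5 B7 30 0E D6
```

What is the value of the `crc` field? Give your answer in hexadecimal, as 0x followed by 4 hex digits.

0x70D5

`crc` is the first field, at byte offset 0, occupying 2 bytes.
Bytes at offsets 0..1: 70 D5.
Big-endian stores the most-significant byte at the lowest address.
The bytes are already most-significant first: 0x70D5.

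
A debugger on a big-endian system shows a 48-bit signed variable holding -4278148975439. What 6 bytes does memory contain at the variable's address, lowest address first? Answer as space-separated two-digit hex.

FC 1B EA 73 34 B1

Two's complement of -4278148975439 in 48 bits: 4278148975439 = 0x03E4158CCB4F; invert → 0xFC1BEA7334B0; add 1 → 0xFC1BEA7334B1.
Split into bytes (most-significant first): FC 1B EA 73 34 B1.
Big-endian stores the most-significant byte at the lowest address.
So the memory order matches the most-significant-first order: FC 1B EA 73 34 B1.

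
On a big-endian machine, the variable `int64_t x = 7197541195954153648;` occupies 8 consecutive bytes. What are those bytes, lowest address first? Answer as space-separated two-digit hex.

7197541195954153648 in hexadecimal, padded to 64 bits, is 0x63E2CD95611668B0.
Split into bytes (most-significant first): 63 E2 CD 95 61 16 68 B0.
In big-endian order the high byte comes first in memory.
So the memory order matches the most-significant-first order: 63 E2 CD 95 61 16 68 B0.

63 E2 CD 95 61 16 68 B0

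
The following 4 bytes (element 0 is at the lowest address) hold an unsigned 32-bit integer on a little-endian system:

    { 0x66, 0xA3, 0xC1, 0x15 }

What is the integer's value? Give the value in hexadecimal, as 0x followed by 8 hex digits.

0x15C1A366

In little-endian order the low byte comes first in memory.
Reassemble most-significant byte first: 15 C1 A3 66 → 0x15C1A366.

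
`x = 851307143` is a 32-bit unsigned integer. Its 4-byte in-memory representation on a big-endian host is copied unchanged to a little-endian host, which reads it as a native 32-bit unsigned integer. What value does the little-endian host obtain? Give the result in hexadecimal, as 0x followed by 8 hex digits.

0x87EABD32

851307143 in 32-bit hexadecimal is 0x32BDEA87.
Stored big-endian, the bytes at ascending addresses are 32 BD EA 87.
Read back as little-endian, the first byte is least significant, giving 0x87EABD32.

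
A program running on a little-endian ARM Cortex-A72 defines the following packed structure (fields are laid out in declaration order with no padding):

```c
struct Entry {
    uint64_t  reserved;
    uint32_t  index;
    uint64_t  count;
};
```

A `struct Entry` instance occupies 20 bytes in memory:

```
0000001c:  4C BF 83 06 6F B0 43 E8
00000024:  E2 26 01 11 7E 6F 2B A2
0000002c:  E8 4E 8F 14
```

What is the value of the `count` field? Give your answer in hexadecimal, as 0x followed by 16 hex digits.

0x148F4EE8A22B6F7E

`count` follows `reserved` (8 B), `index` (4 B), so it starts at offset 8 + 4 = 12 and occupies 8 bytes.
Bytes at offsets 12..19: 7E 6F 2B A2 E8 4E 8F 14.
Little-endian: lowest address holds the least-significant byte.
Reassemble most-significant byte first: 14 8F 4E E8 A2 2B 6F 7E → 0x148F4EE8A22B6F7E.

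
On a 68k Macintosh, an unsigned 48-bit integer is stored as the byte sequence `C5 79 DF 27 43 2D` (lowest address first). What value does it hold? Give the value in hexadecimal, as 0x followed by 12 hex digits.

Big-endian stores the most-significant byte at the lowest address.
The bytes are already most-significant first: 0xC579DF27432D.

0xC579DF27432D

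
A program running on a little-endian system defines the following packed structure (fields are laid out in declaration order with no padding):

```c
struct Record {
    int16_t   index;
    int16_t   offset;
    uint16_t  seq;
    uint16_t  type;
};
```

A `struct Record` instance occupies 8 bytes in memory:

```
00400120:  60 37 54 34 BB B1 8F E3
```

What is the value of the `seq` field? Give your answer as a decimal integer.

45499

`seq` follows `index` (2 B), `offset` (2 B), so it starts at offset 2 + 2 = 4 and occupies 2 bytes.
Bytes at offsets 4..5: BB B1.
Little-endian stores the least-significant byte at the lowest address.
Reassemble most-significant byte first: B1 BB → 0xB1BB.
0xB1BB = 45499.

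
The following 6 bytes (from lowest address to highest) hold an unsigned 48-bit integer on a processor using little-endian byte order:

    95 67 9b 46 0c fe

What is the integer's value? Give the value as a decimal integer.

Little-endian stores the least-significant byte at the lowest address.
Reassemble most-significant byte first: FE 0C 46 9B 67 95 → 0xFE0C469B6795.
0xFE0C469B6795 = 279328677652373.

279328677652373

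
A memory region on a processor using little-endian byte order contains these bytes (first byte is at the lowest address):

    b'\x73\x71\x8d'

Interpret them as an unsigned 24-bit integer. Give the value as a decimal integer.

In little-endian order the low byte comes first in memory.
Reassemble most-significant byte first: 8D 71 73 → 0x8D7173.
0x8D7173 = 9269619.

9269619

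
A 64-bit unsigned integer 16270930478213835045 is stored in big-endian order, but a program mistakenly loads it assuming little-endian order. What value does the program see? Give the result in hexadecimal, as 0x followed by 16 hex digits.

16270930478213835045 in 64-bit hexadecimal is 0xE1CDF51017032925.
Stored big-endian, the bytes at ascending addresses are E1 CD F5 10 17 03 29 25.
Read back as little-endian, the first byte is least significant, giving 0x2529031710F5CDE1.

0x2529031710F5CDE1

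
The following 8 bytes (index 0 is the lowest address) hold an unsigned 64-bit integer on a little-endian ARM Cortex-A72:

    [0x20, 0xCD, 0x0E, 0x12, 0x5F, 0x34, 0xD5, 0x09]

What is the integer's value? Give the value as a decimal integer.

708530099310218528

In little-endian order the low byte comes first in memory.
Reassemble most-significant byte first: 09 D5 34 5F 12 0E CD 20 → 0x09D5345F120ECD20.
0x09D5345F120ECD20 = 708530099310218528.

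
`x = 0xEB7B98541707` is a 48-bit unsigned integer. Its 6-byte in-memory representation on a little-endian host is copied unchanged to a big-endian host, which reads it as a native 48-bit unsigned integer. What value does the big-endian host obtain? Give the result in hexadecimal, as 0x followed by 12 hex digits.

Stored little-endian, the bytes at ascending addresses are 07 17 54 98 7B EB.
Read back as big-endian, the last byte is least significant, giving 0x071754987BEB.

0x071754987BEB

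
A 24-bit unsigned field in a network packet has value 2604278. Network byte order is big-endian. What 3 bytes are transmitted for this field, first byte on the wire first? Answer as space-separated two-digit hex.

2604278 in hexadecimal, padded to 24 bits, is 0x27BCF6.
Split into bytes (most-significant first): 27 BC F6.
In big-endian order the high byte comes first in memory.
So the memory order matches the most-significant-first order: 27 BC F6.

27 BC F6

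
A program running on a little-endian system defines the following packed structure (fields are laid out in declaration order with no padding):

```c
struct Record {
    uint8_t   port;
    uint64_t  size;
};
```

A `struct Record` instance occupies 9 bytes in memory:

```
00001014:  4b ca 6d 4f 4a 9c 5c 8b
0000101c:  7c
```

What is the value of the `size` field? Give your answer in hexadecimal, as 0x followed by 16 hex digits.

0x7C8B5C9C4A4F6DCA

`size` follows `port` (1 byte), so it starts at byte offset 1 and occupies 8 bytes.
Bytes at offsets 1..8: CA 6D 4F 4A 9C 5C 8B 7C.
In little-endian order the low byte comes first in memory.
Reassemble most-significant byte first: 7C 8B 5C 9C 4A 4F 6D CA → 0x7C8B5C9C4A4F6DCA.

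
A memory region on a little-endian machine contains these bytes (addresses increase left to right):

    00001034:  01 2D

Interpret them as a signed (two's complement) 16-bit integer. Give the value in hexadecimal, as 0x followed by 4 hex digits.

0x2D01

Little-endian: lowest address holds the least-significant byte.
Reassemble most-significant byte first: 2D 01 → 0x2D01.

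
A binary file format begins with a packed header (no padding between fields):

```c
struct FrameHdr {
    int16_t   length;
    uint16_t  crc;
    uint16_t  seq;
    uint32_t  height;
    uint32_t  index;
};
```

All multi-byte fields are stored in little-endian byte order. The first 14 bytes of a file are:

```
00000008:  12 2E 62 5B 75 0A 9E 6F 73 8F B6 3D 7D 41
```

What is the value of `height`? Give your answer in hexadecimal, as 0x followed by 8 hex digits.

`height` follows `length` (2 B), `crc` (2 B), `seq` (2 B), so it starts at offset 2 + 2 + 2 = 6 and occupies 4 bytes.
Bytes at offsets 6..9: 9E 6F 73 8F.
Little-endian stores the least-significant byte at the lowest address.
Reassemble most-significant byte first: 8F 73 6F 9E → 0x8F736F9E.

0x8F736F9E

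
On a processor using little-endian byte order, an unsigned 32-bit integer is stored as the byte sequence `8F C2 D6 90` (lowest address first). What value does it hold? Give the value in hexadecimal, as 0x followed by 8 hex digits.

Little-endian stores the least-significant byte at the lowest address.
Reassemble most-significant byte first: 90 D6 C2 8F → 0x90D6C28F.

0x90D6C28F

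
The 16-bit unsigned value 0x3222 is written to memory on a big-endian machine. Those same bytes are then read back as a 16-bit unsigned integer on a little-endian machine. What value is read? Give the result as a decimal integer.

Stored big-endian, the bytes at ascending addresses are 32 22.
Read back as little-endian, the first byte is least significant, giving 0x2232.
0x2232 = 8754.

8754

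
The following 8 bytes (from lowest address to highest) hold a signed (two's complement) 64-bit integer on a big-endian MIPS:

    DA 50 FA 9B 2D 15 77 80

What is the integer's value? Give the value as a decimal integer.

-2715395030921152640

Big-endian: lowest address holds the most-significant byte.
The bytes are already most-significant first: 0xDA50FA9B2D157780.
Top bit is set, so as a signed 64-bit value this is 0xDA50FA9B2D157780 − 2^64 = -2715395030921152640.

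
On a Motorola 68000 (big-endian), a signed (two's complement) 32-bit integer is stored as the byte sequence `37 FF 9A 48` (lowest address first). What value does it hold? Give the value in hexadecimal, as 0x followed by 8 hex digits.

Big-endian stores the most-significant byte at the lowest address.
The bytes are already most-significant first: 0x37FF9A48.

0x37FF9A48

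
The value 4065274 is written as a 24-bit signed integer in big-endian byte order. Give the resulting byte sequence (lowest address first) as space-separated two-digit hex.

3E 07 FA

4065274 in hexadecimal, padded to 24 bits, is 0x3E07FA.
Split into bytes (most-significant first): 3E 07 FA.
In big-endian order the high byte comes first in memory.
So the memory order matches the most-significant-first order: 3E 07 FA.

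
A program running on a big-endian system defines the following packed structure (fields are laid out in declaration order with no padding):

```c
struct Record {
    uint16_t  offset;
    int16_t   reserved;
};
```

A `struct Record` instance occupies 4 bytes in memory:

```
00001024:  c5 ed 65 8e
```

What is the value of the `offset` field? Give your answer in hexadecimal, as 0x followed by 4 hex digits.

0xC5ED

`offset` is the first field, at byte offset 0, occupying 2 bytes.
Bytes at offsets 0..1: C5 ED.
Big-endian stores the most-significant byte at the lowest address.
The bytes are already most-significant first: 0xC5ED.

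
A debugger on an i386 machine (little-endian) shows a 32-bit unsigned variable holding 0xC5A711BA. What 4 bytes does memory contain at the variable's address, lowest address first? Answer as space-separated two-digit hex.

BA 11 A7 C5

Split into bytes (most-significant first): C5 A7 11 BA.
Little-endian stores the least-significant byte at the lowest address.
So at ascending addresses the bytes are BA 11 A7 C5.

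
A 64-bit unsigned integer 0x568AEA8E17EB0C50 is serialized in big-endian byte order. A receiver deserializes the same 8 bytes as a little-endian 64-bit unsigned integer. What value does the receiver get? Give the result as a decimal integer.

5768243709169273430

Stored big-endian, the bytes at ascending addresses are 56 8A EA 8E 17 EB 0C 50.
Read back as little-endian, the first byte is least significant, giving 0x500CEB178EEA8A56.
0x500CEB178EEA8A56 = 5768243709169273430.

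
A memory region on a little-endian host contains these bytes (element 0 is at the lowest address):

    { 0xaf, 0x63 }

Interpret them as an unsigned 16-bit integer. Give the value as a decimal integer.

Little-endian stores the least-significant byte at the lowest address.
Reassemble most-significant byte first: 63 AF → 0x63AF.
0x63AF = 25519.

25519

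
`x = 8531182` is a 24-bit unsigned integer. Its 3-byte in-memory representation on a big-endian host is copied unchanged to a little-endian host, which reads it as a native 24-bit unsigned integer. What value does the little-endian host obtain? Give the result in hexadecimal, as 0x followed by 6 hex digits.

0xEE2C82

8531182 in 24-bit hexadecimal is 0x822CEE.
Stored big-endian, the bytes at ascending addresses are 82 2C EE.
Read back as little-endian, the first byte is least significant, giving 0xEE2C82.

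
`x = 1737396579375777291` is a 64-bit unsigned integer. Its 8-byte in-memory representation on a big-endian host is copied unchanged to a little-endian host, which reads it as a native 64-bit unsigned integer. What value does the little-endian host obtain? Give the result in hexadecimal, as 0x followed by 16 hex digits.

0x0B06ACDBFB781C18

1737396579375777291 in 64-bit hexadecimal is 0x181C78FBDBAC060B.
Stored big-endian, the bytes at ascending addresses are 18 1C 78 FB DB AC 06 0B.
Read back as little-endian, the first byte is least significant, giving 0x0B06ACDBFB781C18.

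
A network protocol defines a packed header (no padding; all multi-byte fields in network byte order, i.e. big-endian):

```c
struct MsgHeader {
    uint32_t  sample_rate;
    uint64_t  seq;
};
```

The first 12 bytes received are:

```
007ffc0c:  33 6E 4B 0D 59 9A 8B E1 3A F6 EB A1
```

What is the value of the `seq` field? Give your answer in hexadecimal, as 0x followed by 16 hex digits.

0x599A8BE13AF6EBA1

`seq` follows `sample_rate` (4 bytes), so it starts at byte offset 4 and occupies 8 bytes.
Bytes at offsets 4..11: 59 9A 8B E1 3A F6 EB A1.
Big-endian: lowest address holds the most-significant byte.
The bytes are already most-significant first: 0x599A8BE13AF6EBA1.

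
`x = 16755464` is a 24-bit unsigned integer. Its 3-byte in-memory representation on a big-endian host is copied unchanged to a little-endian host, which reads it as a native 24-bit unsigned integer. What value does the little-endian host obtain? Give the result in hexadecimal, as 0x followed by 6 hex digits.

16755464 in 24-bit hexadecimal is 0xFFAB08.
Stored big-endian, the bytes at ascending addresses are FF AB 08.
Read back as little-endian, the first byte is least significant, giving 0x08ABFF.

0x08ABFF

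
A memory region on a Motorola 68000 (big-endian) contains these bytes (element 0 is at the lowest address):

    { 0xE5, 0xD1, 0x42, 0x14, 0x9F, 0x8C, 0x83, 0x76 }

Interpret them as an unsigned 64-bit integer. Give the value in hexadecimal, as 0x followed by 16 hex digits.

0xE5D142149F8C8376

Big-endian: lowest address holds the most-significant byte.
The bytes are already most-significant first: 0xE5D142149F8C8376.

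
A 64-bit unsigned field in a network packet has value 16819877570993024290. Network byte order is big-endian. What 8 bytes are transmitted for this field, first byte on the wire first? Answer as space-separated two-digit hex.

16819877570993024290 in hexadecimal, padded to 64 bits, is 0xE96C358908996D22.
Split into bytes (most-significant first): E9 6C 35 89 08 99 6D 22.
Big-endian stores the most-significant byte at the lowest address.
So the memory order matches the most-significant-first order: E9 6C 35 89 08 99 6D 22.

E9 6C 35 89 08 99 6D 22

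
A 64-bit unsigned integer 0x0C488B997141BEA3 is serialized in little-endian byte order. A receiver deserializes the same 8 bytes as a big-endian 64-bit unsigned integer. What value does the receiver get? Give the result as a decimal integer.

Stored little-endian, the bytes at ascending addresses are A3 BE 41 71 99 8B 48 0C.
Read back as big-endian, the last byte is least significant, giving 0xA3BE4171998B480C.
0xA3BE4171998B480C = 11798940029920430092.

11798940029920430092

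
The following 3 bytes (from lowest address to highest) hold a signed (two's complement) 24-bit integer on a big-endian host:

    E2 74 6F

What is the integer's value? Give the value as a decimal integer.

-1936273

Big-endian: lowest address holds the most-significant byte.
The bytes are already most-significant first: 0xE2746F.
Top bit is set, so as a signed 24-bit value this is 0xE2746F − 2^24 = -1936273.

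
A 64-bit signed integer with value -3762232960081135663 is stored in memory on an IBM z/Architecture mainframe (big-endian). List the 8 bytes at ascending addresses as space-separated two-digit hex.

CB C9 DD 0E 54 18 F7 D1

Two's complement of -3762232960081135663 in 64 bits: 3762232960081135663 = 0x343622F1ABE7082F; invert → 0xCBC9DD0E5418F7D0; add 1 → 0xCBC9DD0E5418F7D1.
Split into bytes (most-significant first): CB C9 DD 0E 54 18 F7 D1.
Big-endian: lowest address holds the most-significant byte.
So the memory order matches the most-significant-first order: CB C9 DD 0E 54 18 F7 D1.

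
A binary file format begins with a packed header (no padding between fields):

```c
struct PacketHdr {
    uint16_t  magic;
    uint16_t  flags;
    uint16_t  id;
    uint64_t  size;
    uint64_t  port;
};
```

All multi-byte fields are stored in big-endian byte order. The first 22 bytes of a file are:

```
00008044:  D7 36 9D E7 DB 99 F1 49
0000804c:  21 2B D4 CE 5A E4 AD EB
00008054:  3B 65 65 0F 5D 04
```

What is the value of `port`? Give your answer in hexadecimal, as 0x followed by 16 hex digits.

0xADEB3B65650F5D04

`port` follows `magic` (2 B), `flags` (2 B), `id` (2 B), `size` (8 B), so it starts at offset 2 + 2 + 2 + 8 = 14 and occupies 8 bytes.
Bytes at offsets 14..21: AD EB 3B 65 65 0F 5D 04.
Big-endian stores the most-significant byte at the lowest address.
The bytes are already most-significant first: 0xADEB3B65650F5D04.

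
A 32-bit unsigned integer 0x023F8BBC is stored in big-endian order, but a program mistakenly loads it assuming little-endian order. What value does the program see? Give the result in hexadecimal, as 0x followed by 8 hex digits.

0xBC8B3F02

Stored big-endian, the bytes at ascending addresses are 02 3F 8B BC.
Read back as little-endian, the first byte is least significant, giving 0xBC8B3F02.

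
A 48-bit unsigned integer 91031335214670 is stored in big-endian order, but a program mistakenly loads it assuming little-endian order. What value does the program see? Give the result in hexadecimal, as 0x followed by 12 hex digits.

91031335214670 in 48-bit hexadecimal is 0x52CAE2661E4E.
Stored big-endian, the bytes at ascending addresses are 52 CA E2 66 1E 4E.
Read back as little-endian, the first byte is least significant, giving 0x4E1E66E2CA52.

0x4E1E66E2CA52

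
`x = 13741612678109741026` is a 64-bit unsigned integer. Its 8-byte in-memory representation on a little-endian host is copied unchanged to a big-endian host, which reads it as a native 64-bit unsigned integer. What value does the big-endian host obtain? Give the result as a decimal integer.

13741612678109741026 in 64-bit hexadecimal is 0xBEB403ECAFBC3FE2.
Stored little-endian, the bytes at ascending addresses are E2 3F BC AF EC 03 B4 BE.
Read back as big-endian, the last byte is least significant, giving 0xE23FBCAFEC03B4BE.
0xE23FBCAFEC03B4BE = 16302956639869449406.

16302956639869449406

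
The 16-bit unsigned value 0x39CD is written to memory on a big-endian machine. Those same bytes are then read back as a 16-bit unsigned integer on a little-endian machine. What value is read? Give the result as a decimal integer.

52537

Stored big-endian, the bytes at ascending addresses are 39 CD.
Read back as little-endian, the first byte is least significant, giving 0xCD39.
0xCD39 = 52537.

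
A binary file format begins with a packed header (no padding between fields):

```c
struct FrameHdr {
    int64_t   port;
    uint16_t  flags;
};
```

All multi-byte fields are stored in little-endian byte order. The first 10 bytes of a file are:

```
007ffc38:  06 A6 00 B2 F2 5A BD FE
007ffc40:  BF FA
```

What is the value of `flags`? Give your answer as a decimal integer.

64191

`flags` follows `port` (8 bytes), so it starts at byte offset 8 and occupies 2 bytes.
Bytes at offsets 8..9: BF FA.
In little-endian order the low byte comes first in memory.
Reassemble most-significant byte first: FA BF → 0xFABF.
0xFABF = 64191.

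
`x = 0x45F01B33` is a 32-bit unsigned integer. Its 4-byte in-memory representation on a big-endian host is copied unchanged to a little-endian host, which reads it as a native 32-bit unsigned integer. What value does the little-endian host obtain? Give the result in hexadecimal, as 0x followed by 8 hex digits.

0x331BF045

Stored big-endian, the bytes at ascending addresses are 45 F0 1B 33.
Read back as little-endian, the first byte is least significant, giving 0x331BF045.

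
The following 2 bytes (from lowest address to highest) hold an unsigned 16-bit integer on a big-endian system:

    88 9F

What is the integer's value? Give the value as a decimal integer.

34975

Big-endian stores the most-significant byte at the lowest address.
The bytes are already most-significant first: 0x889F.
0x889F = 34975.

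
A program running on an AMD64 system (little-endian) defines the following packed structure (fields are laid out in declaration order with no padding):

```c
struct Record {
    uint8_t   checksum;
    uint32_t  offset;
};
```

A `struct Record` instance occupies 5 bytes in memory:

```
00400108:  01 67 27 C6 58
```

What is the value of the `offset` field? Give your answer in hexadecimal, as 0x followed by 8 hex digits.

0x58C62767

`offset` follows `checksum` (1 byte), so it starts at byte offset 1 and occupies 4 bytes.
Bytes at offsets 1..4: 67 27 C6 58.
In little-endian order the low byte comes first in memory.
Reassemble most-significant byte first: 58 C6 27 67 → 0x58C62767.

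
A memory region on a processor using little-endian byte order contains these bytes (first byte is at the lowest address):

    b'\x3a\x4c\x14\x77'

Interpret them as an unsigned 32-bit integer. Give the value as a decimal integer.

Little-endian: lowest address holds the least-significant byte.
Reassemble most-significant byte first: 77 14 4C 3A → 0x77144C3A.
0x77144C3A = 1997818938.

1997818938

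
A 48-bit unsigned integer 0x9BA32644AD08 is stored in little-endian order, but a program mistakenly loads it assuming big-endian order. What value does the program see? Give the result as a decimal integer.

Stored little-endian, the bytes at ascending addresses are 08 AD 44 26 A3 9B.
Read back as big-endian, the last byte is least significant, giving 0x08AD4426A39B.
0x08AD4426A39B = 9540265747355.

9540265747355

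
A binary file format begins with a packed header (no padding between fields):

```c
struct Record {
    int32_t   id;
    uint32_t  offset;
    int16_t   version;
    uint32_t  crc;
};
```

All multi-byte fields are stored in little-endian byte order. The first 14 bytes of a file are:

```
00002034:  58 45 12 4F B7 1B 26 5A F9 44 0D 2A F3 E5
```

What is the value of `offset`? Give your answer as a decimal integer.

`offset` follows `id` (4 bytes), so it starts at byte offset 4 and occupies 4 bytes.
Bytes at offsets 4..7: B7 1B 26 5A.
Little-endian stores the least-significant byte at the lowest address.
Reassemble most-significant byte first: 5A 26 1B B7 → 0x5A261BB7.
0x5A261BB7 = 1512446903.

1512446903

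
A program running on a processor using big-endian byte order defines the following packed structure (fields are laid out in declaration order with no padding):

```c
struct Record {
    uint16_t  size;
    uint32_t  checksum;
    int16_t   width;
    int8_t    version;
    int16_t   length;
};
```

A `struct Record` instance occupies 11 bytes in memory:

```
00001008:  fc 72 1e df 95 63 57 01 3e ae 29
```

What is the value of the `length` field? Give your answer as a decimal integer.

-20951

`length` follows `size` (2 B), `checksum` (4 B), `width` (2 B), `version` (1 B), so it starts at offset 2 + 4 + 2 + 1 = 9 and occupies 2 bytes.
Bytes at offsets 9..10: AE 29.
Big-endian: lowest address holds the most-significant byte.
The bytes are already most-significant first: 0xAE29.
Top bit is set, so as a signed 16-bit value this is 0xAE29 − 2^16 = -20951.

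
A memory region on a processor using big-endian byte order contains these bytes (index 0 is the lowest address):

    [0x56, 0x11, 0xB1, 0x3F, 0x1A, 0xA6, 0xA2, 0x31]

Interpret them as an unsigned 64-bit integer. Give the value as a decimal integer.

6201933046454067761

Big-endian stores the most-significant byte at the lowest address.
The bytes are already most-significant first: 0x5611B13F1AA6A231.
0x5611B13F1AA6A231 = 6201933046454067761.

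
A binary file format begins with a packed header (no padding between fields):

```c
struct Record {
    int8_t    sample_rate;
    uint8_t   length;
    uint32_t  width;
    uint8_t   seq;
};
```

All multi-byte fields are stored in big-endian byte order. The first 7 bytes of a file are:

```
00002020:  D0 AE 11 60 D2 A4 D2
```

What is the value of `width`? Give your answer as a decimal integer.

`width` follows `sample_rate` (1 B), `length` (1 B), so it starts at offset 1 + 1 = 2 and occupies 4 bytes.
Bytes at offsets 2..5: 11 60 D2 A4.
Big-endian stores the most-significant byte at the lowest address.
The bytes are already most-significant first: 0x1160D2A4.
0x1160D2A4 = 291558052.

291558052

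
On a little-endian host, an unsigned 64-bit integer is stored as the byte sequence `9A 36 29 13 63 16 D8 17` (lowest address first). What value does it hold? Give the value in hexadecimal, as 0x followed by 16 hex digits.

Little-endian: lowest address holds the least-significant byte.
Reassemble most-significant byte first: 17 D8 16 63 13 29 36 9A → 0x17D816631329369A.

0x17D816631329369A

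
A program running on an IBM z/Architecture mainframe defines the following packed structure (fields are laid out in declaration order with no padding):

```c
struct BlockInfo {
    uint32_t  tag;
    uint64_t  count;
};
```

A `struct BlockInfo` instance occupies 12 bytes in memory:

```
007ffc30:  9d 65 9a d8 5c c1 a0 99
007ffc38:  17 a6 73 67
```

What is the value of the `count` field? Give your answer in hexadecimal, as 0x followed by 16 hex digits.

`count` follows `tag` (4 bytes), so it starts at byte offset 4 and occupies 8 bytes.
Bytes at offsets 4..11: 5C C1 A0 99 17 A6 73 67.
Big-endian stores the most-significant byte at the lowest address.
The bytes are already most-significant first: 0x5CC1A09917A67367.

0x5CC1A09917A67367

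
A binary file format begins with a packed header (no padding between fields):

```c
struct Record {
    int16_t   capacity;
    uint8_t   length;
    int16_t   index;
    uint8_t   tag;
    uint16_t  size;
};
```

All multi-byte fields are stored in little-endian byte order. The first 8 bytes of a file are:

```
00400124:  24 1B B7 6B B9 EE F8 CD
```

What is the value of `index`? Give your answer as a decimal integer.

`index` follows `capacity` (2 B), `length` (1 B), so it starts at offset 2 + 1 = 3 and occupies 2 bytes.
Bytes at offsets 3..4: 6B B9.
Little-endian stores the least-significant byte at the lowest address.
Reassemble most-significant byte first: B9 6B → 0xB96B.
Top bit is set, so as a signed 16-bit value this is 0xB96B − 2^16 = -18069.

-18069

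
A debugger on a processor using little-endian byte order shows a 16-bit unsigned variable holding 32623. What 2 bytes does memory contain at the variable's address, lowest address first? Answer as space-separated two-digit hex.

6F 7F

32623 in hexadecimal, padded to 16 bits, is 0x7F6F.
Split into bytes (most-significant first): 7F 6F.
Little-endian stores the least-significant byte at the lowest address.
So at ascending addresses the bytes are 6F 7F.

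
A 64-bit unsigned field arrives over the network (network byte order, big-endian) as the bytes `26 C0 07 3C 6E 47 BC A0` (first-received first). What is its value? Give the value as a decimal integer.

Big-endian: lowest address holds the most-significant byte.
The bytes are already most-significant first: 0x26C0073C6E47BCA0.
0x26C0073C6E47BCA0 = 2792239725099334816.

2792239725099334816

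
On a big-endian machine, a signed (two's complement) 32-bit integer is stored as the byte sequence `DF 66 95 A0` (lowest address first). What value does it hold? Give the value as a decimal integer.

In big-endian order the high byte comes first in memory.
The bytes are already most-significant first: 0xDF6695A0.
Top bit is set, so as a signed 32-bit value this is 0xDF6695A0 − 2^32 = -546925152.

-546925152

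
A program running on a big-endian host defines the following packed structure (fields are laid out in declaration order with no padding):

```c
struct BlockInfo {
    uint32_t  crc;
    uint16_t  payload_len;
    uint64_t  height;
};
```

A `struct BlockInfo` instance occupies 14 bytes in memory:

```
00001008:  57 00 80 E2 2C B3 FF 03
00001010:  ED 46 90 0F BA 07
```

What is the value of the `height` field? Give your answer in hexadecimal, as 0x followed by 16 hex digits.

0xFF03ED46900FBA07

`height` follows `crc` (4 B), `payload_len` (2 B), so it starts at offset 4 + 2 = 6 and occupies 8 bytes.
Bytes at offsets 6..13: FF 03 ED 46 90 0F BA 07.
In big-endian order the high byte comes first in memory.
The bytes are already most-significant first: 0xFF03ED46900FBA07.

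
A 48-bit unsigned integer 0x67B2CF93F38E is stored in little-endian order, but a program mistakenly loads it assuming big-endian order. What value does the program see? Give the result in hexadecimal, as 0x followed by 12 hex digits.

0x8EF393CFB267

Stored little-endian, the bytes at ascending addresses are 8E F3 93 CF B2 67.
Read back as big-endian, the last byte is least significant, giving 0x8EF393CFB267.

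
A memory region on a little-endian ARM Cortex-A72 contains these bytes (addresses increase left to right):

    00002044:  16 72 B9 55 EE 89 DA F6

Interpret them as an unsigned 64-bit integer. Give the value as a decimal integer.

In little-endian order the low byte comes first in memory.
Reassemble most-significant byte first: F6 DA 89 EE 55 B9 72 16 → 0xF6DA89EE55B97216.
0xF6DA89EE55B97216 = 17787681334986633750.

17787681334986633750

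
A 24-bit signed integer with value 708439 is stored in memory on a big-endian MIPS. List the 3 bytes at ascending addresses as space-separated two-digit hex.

708439 in hexadecimal, padded to 24 bits, is 0x0ACF57.
Split into bytes (most-significant first): 0A CF 57.
In big-endian order the high byte comes first in memory.
So the memory order matches the most-significant-first order: 0A CF 57.

0A CF 57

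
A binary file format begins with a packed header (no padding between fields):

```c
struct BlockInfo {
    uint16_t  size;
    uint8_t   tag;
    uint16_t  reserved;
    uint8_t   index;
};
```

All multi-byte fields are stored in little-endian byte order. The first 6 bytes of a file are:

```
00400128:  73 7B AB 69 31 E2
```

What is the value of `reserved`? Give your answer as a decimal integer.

12649

`reserved` follows `size` (2 B), `tag` (1 B), so it starts at offset 2 + 1 = 3 and occupies 2 bytes.
Bytes at offsets 3..4: 69 31.
Little-endian stores the least-significant byte at the lowest address.
Reassemble most-significant byte first: 31 69 → 0x3169.
0x3169 = 12649.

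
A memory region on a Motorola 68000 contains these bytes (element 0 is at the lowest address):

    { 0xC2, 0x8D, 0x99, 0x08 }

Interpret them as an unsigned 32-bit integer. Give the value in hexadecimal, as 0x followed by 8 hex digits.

Big-endian stores the most-significant byte at the lowest address.
The bytes are already most-significant first: 0xC28D9908.

0xC28D9908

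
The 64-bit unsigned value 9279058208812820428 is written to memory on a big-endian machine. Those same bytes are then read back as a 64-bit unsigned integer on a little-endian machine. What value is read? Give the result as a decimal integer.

9279058208812820428 in 64-bit hexadecimal is 0x80C5D6474275E7CC.
Stored big-endian, the bytes at ascending addresses are 80 C5 D6 47 42 75 E7 CC.
Read back as little-endian, the first byte is least significant, giving 0xCCE7754247D6C580.
0xCCE7754247D6C580 = 14764898830891009408.

14764898830891009408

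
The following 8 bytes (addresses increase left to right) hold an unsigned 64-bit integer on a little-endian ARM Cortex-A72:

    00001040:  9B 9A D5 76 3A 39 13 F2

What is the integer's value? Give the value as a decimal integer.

17443348705000659611

Little-endian: lowest address holds the least-significant byte.
Reassemble most-significant byte first: F2 13 39 3A 76 D5 9A 9B → 0xF213393A76D59A9B.
0xF213393A76D59A9B = 17443348705000659611.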